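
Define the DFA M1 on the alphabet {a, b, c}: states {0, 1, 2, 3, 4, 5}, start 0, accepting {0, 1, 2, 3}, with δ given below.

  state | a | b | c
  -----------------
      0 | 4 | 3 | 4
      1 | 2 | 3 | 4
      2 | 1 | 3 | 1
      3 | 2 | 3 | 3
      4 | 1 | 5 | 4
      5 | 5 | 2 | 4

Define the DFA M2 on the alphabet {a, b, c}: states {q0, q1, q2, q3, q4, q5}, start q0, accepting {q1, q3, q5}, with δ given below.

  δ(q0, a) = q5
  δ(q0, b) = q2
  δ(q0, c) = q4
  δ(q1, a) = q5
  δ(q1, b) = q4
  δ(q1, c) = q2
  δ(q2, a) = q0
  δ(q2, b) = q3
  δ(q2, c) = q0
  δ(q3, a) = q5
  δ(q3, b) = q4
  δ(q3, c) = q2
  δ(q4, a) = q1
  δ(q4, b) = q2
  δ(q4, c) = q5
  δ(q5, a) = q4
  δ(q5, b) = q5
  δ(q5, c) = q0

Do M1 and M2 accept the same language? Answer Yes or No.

The empty string ε is accepted by M1 but rejected by M2.
So L(M1) ≠ L(M2).

No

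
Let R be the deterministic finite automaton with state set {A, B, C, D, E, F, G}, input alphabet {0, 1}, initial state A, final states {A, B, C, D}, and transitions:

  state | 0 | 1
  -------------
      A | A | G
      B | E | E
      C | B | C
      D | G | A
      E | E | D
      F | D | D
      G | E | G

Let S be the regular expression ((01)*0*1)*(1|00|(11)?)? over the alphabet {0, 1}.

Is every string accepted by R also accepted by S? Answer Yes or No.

The string 0 is in L(R) but not in L(S).
So L(R) ⊄ L(S).

No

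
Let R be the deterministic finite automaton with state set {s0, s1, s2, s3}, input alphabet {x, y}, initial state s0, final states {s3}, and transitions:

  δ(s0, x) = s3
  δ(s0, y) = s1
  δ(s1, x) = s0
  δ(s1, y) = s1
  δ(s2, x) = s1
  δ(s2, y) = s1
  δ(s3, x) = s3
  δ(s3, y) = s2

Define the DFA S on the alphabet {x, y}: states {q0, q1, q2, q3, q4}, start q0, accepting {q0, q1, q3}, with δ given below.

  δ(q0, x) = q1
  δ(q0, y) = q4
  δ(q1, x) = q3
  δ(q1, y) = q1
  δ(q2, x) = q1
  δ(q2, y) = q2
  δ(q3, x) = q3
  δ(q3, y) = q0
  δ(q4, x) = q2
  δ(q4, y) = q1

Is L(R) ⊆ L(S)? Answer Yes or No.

Exploring the product automaton R × S from the start pair (s0, q0), following both machines on each input symbol, reaches 13 state pairs: (s0, q0), (s3, q1), (s1, q4), (s3, q3), (s2, q1), (s0, q2), (s1, q1), (s2, q0), (s1, q3), (s1, q2), (s0, q3), (s1, q0), (s0, q1).
R accepts in {s3} and S accepts in {q0, q1, q3}. The reachable pairs whose R-component is accepting are (s3, q1), (s3, q3); in each of them the S-component is accepting too, so the product for L(R) \ L(S) (R-component accepting, S-component rejecting) has no reachable accepting pair and the difference is empty.
Hence every string in L(R) is also in L(S).

Yes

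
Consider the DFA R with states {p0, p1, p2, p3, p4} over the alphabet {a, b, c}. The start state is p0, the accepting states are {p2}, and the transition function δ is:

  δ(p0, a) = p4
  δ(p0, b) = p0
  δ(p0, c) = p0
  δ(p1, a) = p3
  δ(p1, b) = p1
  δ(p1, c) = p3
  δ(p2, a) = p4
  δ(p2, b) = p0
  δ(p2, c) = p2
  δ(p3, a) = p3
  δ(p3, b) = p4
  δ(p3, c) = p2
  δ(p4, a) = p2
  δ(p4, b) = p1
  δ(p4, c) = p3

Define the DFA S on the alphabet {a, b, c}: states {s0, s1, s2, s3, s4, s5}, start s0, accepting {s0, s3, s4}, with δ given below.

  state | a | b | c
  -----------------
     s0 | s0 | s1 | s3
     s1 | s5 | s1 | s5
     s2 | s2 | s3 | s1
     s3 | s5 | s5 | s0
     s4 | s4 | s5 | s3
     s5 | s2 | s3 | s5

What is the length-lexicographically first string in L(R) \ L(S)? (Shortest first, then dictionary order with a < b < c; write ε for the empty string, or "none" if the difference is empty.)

The string baa is accepted by R but not by S.
No shorter string lies in the difference, and baa is the lexicographically first length-3 string in L(R) \ L(S).

baa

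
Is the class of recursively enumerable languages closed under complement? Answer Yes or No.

If both L and its complement were r.e., running the two recognisers in parallel would decide L, so L would be recursive; but there are r.e. languages that are not recursive (e.g. the halting problem), and their complements are therefore not r.e.

No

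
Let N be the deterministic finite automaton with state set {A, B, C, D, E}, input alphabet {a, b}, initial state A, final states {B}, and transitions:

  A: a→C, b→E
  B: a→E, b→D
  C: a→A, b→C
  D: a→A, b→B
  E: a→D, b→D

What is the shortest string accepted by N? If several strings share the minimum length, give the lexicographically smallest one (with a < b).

A breadth-first search from A reaches an accepting state first via the path A → E → D → B on input bab.
No string of length < 3 is accepted (BFS exhausts all shorter strings without reaching an accepting state), and bab is the lexicographically least accepting string of length 3.

bab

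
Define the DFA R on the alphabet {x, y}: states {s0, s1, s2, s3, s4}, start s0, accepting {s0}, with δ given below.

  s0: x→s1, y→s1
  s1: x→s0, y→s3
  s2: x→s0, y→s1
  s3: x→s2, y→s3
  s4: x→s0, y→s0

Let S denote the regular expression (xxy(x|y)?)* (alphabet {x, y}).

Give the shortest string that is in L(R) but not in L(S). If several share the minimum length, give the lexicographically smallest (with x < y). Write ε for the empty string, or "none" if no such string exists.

xx

The string xx is accepted by R but not by S.
No shorter string lies in the difference, and xx is the lexicographically first length-2 string in L(R) \ L(S).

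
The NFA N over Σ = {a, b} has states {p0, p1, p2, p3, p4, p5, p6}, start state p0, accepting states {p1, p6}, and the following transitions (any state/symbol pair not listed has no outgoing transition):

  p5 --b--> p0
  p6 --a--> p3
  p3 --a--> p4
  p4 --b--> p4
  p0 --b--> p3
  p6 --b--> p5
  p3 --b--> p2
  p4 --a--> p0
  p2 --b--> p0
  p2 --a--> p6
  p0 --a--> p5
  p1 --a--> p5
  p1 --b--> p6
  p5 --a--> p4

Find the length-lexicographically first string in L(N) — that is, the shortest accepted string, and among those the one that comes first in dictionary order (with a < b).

bba

A breadth-first search from p0 reaches an accepting state first via the path p0 → p3 → p2 → p6 on input bba.
No string of length < 3 is accepted (BFS exhausts all shorter strings without reaching an accepting state), and bba is the lexicographically least accepting string of length 3.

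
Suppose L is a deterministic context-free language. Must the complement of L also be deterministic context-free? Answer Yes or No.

A deterministic PDA can be normalised so that it always reads its entire input (no blocking, no infinite ε-loops) and records in its finite control whether it has passed through an accepting state since the last input symbol was consumed; inverting that end-of-input verdict yields a DPDA for the complement.
So the deterministic context-free languages are closed under complement.

Yes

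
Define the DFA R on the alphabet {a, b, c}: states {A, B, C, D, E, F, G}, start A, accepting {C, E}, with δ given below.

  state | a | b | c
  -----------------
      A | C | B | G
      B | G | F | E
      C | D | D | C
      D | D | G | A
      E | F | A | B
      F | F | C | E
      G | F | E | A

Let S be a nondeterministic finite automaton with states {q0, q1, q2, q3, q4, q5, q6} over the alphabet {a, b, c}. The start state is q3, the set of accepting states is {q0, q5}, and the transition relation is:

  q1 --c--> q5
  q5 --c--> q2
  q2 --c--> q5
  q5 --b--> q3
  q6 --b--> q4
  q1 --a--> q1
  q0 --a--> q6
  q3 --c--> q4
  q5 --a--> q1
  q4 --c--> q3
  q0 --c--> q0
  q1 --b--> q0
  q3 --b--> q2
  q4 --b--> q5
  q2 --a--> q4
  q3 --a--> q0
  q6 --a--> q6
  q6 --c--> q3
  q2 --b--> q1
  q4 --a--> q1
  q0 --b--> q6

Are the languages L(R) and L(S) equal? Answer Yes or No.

Exploring the product automaton R × S from the start pair (A, q3), following both machines on each input symbol, reaches 7 state pairs: (A, q3), (C, q0), (B, q2), (G, q4), (D, q6), (F, q1), (E, q5).
R accepts in {C, E} and S accepts in {q0, q5}. In every reachable pair the two components are either both accepting — (C, q0), (E, q5) — or both non-accepting, so no string is accepted by exactly one of the machines: L(R) \ L(S) and L(S) \ L(R) are both empty.
Hence every string is accepted by R iff it is accepted by S, and the two languages coincide.

Yes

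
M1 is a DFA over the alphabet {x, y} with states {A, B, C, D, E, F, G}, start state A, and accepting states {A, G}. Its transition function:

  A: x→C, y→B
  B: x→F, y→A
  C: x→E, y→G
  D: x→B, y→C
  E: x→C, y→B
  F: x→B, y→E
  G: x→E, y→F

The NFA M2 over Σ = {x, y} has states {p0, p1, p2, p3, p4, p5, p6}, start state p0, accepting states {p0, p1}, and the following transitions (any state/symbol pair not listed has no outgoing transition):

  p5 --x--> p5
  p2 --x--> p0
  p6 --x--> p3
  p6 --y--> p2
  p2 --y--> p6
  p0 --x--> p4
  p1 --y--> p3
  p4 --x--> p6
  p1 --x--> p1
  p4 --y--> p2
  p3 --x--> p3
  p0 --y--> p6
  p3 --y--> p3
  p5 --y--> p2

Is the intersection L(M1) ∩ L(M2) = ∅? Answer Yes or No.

The empty string ε is accepted by both M1 and M2.
Hence L(M1) ∩ L(M2) ≠ ∅.

No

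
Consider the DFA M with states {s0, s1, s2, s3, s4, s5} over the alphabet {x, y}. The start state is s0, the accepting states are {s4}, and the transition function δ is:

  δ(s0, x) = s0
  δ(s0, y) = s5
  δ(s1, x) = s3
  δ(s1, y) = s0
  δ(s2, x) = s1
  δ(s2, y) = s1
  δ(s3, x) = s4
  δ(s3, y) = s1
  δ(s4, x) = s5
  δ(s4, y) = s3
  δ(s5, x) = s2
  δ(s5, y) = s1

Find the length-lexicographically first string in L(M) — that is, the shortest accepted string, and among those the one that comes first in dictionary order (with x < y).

A breadth-first search from s0 reaches an accepting state first via the path s0 → s5 → s1 → s3 → s4 on input yyxx.
No string of length < 4 is accepted (BFS exhausts all shorter strings without reaching an accepting state), and yyxx is the lexicographically least accepting string of length 4.

yyxx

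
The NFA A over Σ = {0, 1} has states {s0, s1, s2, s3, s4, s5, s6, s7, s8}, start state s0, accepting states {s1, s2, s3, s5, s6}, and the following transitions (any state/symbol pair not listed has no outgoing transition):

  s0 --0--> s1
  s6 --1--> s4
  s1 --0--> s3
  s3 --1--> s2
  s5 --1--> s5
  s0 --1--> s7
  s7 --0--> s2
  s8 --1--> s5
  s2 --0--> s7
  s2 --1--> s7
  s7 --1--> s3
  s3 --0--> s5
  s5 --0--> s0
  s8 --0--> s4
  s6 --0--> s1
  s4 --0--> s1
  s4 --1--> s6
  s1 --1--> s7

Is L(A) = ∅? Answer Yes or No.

No

The string 0 is accepted: the run s0 → s1 ends in the accepting state s1.
Since at least one string is accepted, L(A) is not empty.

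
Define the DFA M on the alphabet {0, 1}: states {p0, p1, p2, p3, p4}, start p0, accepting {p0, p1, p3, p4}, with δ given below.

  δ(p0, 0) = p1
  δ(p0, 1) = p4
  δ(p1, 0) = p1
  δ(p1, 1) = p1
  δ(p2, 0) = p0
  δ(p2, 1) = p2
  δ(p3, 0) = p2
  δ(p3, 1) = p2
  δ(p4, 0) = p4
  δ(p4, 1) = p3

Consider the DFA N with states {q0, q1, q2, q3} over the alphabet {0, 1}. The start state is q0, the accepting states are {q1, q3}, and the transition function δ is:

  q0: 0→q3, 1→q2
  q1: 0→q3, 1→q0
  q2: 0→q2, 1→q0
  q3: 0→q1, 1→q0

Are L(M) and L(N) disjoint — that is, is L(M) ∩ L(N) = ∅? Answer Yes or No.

No

The string 0 is accepted by both M and N.
Hence L(M) ∩ L(N) ≠ ∅.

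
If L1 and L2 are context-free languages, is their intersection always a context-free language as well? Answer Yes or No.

{aⁿbⁿcᵐ : m,n≥0} and {aᵐbⁿcⁿ : m,n≥0} are both context-free, but their intersection {aⁿbⁿcⁿ : n≥0} is not (pumping lemma).

No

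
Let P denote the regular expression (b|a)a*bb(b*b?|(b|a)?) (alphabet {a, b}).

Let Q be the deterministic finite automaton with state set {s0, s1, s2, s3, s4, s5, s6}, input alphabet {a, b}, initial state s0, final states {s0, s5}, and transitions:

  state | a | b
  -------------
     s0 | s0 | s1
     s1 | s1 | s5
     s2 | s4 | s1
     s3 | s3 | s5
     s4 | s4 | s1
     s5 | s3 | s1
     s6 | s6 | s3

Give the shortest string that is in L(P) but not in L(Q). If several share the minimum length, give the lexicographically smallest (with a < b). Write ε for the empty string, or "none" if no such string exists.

bbb

The string bbb is accepted by P but not by Q.
No shorter string lies in the difference, and bbb is the lexicographically first length-3 string in L(P) \ L(Q).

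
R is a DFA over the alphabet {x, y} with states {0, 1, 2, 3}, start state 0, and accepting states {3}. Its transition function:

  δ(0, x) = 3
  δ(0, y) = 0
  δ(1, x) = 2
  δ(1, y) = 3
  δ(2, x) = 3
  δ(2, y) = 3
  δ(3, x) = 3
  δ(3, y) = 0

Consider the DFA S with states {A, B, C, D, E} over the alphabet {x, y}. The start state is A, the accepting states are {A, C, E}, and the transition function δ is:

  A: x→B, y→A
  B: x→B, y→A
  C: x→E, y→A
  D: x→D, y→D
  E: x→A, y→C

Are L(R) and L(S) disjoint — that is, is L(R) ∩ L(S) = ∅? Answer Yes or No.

Exploring the product automaton R × S from the start pair (0, A), following both machines on each input symbol, reaches 2 state pairs: (0, A), (3, B).
R accepts in {3} and S accepts in {A, C, E}; no reachable pair has both components accepting, so no string drives both machines to acceptance simultaneously and L(R) ∩ L(S) = ∅.
So no string is accepted by both, and the intersection is empty.

Yes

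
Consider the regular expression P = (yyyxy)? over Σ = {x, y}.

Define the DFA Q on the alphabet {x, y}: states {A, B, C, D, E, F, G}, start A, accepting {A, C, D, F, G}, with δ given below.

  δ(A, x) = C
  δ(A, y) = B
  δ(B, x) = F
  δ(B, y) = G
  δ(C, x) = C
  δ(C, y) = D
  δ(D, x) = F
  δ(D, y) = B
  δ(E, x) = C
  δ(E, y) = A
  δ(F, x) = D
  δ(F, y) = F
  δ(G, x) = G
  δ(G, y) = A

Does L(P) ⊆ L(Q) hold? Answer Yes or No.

Yes

Converting the expression P to a DFA (subset construction, then merging equivalent states) gives the minimal DFA with states {p0, p1, p2, p3, p4, p5, p6}, start state p0, accepting states {p0, p6} and transitions p0: x→p1, y→p2; p1: x→p1, y→p1; p2: x→p1, y→p3; p3: x→p1, y→p4; p4: x→p5, y→p1; p5: x→p1, y→p6; p6: x→p1, y→p1.
Exploring the product automaton P × Q from the start pair (p0, A), following both machines on each input symbol, reaches 12 state pairs: (p0, A), (p1, C), (p2, B), (p1, D), (p1, F), (p3, G), (p1, B), (p1, G), (p4, A), (p1, A), (p5, C), (p6, D).
P accepts in {p0, p6} and Q accepts in {A, C, D, F, G}. The reachable pairs whose P-component is accepting are (p0, A), (p6, D); in each of them the Q-component is accepting too, so the product for L(P) \ L(Q) (P-component accepting, Q-component rejecting) has no reachable accepting pair and the difference is empty.
Hence every string in L(P) is also in L(Q).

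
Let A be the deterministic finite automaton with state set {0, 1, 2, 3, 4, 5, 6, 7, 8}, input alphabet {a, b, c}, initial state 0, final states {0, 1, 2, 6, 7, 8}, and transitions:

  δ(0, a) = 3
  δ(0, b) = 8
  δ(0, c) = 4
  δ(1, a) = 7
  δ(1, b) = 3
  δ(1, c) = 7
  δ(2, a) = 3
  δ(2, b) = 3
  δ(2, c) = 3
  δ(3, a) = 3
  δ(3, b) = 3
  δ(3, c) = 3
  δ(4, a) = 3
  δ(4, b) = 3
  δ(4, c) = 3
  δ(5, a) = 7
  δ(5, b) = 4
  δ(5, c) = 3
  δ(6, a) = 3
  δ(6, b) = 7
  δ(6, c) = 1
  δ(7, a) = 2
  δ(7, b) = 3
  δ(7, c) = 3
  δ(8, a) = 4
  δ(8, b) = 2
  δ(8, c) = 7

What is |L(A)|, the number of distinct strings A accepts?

The useful subgraph on states {0, 2, 7, 8} is acyclic, so L(A) is finite; the longest accepting path visits 4 useful states, giving maximum string length 3.
Counting accepting paths from 0 by length: 1 of length 0, 1 of length 1, 2 of length 2, 1 of length 3. Total 5.

5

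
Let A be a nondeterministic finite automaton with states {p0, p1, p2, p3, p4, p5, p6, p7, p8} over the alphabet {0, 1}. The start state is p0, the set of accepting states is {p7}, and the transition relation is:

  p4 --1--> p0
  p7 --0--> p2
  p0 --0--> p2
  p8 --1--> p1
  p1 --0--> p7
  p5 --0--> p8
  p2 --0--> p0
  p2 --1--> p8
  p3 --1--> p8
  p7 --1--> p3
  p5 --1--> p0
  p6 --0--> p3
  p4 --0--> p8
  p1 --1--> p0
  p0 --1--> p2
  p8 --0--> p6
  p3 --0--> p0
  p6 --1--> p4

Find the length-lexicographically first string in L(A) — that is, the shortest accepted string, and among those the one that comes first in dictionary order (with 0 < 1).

0110

A breadth-first search from p0 reaches an accepting state first via the path p0 → p2 → p8 → p1 → p7 on input 0110.
No string of length < 4 is accepted (BFS exhausts all shorter strings without reaching an accepting state), and 0110 is the lexicographically least accepting string of length 4.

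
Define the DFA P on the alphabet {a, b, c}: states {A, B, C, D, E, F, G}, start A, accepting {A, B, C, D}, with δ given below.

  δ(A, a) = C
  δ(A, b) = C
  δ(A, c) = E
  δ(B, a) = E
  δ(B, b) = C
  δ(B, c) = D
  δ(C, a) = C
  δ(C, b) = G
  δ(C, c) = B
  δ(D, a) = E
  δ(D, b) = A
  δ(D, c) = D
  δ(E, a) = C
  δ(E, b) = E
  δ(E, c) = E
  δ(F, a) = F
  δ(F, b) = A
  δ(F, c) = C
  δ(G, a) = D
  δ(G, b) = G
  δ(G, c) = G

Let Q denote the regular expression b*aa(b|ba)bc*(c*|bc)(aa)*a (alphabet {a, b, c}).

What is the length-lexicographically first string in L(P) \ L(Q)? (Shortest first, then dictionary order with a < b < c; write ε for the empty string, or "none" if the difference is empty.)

ε

The empty string ε is accepted by P but not by Q.
Since ε is the unique shortest string, it is the required witness.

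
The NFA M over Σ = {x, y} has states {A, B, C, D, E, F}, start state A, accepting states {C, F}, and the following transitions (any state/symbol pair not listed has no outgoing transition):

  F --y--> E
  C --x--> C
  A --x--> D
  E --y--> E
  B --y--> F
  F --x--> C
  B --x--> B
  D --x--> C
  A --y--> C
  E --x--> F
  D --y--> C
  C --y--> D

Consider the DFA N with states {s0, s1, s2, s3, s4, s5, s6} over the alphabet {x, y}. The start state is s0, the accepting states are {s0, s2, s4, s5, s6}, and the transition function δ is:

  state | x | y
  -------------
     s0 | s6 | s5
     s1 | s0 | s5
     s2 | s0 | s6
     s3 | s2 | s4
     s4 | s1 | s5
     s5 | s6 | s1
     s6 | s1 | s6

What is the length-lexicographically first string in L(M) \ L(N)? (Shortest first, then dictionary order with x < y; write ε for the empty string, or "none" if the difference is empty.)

xx

The string xx is accepted by M but not by N.
No shorter string lies in the difference, and xx is the lexicographically first length-2 string in L(M) \ L(N).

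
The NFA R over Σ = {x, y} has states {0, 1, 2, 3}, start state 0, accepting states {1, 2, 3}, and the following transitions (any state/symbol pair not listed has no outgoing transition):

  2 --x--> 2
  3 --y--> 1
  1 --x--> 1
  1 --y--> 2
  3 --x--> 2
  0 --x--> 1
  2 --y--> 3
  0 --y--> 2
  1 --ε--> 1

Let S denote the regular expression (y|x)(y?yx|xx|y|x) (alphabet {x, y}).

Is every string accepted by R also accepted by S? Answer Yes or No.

The string x is in L(R) but not in L(S).
So L(R) ⊄ L(S).

No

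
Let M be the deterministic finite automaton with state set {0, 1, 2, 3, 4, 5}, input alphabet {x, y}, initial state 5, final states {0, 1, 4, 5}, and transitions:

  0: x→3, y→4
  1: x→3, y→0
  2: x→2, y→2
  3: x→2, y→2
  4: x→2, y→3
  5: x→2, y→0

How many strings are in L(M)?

3

The useful subgraph on states {0, 4, 5} is acyclic, so L(M) is finite; the longest accepting path visits 3 useful states, giving maximum string length 2.
Counting accepting paths from 5 by length: 1 of length 0, 1 of length 1, 1 of length 2. Total 3.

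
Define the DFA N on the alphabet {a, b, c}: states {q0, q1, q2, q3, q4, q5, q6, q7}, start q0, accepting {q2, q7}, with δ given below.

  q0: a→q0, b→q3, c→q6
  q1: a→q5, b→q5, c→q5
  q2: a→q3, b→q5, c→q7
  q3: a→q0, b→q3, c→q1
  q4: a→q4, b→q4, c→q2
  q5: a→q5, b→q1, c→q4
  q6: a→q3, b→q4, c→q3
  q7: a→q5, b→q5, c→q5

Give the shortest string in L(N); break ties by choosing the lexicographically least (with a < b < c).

A breadth-first search from q0 reaches an accepting state first via the path q0 → q6 → q4 → q2 on input cbc.
No string of length < 3 is accepted (BFS exhausts all shorter strings without reaching an accepting state), and cbc is the lexicographically least accepting string of length 3.

cbc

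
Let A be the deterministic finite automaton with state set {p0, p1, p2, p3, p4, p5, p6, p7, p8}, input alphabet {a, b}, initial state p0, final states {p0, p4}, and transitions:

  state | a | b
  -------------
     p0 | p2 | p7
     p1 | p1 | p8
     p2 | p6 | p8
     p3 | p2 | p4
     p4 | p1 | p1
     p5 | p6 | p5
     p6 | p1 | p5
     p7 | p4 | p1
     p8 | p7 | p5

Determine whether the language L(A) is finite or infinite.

infinite

State p5 is reachable from the start and can reach an accepting state, and it lies on the cycle p5 → p5.
Traversing that cycle any number of times yields accepted strings of unbounded length, so the language is infinite.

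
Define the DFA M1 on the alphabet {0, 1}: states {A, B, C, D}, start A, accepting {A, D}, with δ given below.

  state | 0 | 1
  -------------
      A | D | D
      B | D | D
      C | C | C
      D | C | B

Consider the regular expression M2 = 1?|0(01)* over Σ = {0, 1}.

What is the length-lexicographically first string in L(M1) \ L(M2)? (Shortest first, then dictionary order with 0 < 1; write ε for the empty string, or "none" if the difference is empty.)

010

The string 010 is accepted by M1 but not by M2.
No shorter string lies in the difference, and 010 is the lexicographically first length-3 string in L(M1) \ L(M2).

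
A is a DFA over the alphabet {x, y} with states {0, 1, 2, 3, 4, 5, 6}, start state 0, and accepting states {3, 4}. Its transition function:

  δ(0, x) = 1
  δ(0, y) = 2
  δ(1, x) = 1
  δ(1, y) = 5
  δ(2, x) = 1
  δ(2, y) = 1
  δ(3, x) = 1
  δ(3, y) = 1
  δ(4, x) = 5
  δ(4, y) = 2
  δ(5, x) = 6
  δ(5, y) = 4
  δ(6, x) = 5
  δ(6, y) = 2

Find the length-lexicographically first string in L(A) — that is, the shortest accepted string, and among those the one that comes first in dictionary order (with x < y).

A breadth-first search from 0 reaches an accepting state first via the path 0 → 1 → 5 → 4 on input xyy.
No string of length < 3 is accepted (BFS exhausts all shorter strings without reaching an accepting state), and xyy is the lexicographically least accepting string of length 3.

xyy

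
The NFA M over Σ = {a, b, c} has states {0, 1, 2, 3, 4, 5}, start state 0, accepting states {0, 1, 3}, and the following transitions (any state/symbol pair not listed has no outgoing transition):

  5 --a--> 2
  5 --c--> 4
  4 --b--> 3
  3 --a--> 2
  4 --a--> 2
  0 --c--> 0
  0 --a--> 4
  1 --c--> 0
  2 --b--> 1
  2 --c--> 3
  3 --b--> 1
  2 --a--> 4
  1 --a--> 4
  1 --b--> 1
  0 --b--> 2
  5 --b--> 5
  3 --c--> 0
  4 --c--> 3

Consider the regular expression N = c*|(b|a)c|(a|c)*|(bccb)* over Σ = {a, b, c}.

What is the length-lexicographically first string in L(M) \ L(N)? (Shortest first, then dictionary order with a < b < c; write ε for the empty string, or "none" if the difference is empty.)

ab

The string ab is accepted by M but not by N.
No shorter string lies in the difference, and ab is the lexicographically first length-2 string in L(M) \ L(N).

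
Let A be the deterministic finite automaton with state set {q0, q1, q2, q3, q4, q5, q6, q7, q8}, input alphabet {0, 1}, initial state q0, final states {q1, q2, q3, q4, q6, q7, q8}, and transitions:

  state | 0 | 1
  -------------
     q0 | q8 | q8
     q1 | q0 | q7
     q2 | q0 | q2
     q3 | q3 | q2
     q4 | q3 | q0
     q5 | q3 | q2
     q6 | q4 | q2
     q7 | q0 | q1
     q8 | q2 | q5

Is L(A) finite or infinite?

infinite

State q0 is reachable from the start and can reach an accepting state, and it lies on the cycle q0 → q8 → q2 → q0.
Traversing that cycle any number of times yields accepted strings of unbounded length, so the language is infinite.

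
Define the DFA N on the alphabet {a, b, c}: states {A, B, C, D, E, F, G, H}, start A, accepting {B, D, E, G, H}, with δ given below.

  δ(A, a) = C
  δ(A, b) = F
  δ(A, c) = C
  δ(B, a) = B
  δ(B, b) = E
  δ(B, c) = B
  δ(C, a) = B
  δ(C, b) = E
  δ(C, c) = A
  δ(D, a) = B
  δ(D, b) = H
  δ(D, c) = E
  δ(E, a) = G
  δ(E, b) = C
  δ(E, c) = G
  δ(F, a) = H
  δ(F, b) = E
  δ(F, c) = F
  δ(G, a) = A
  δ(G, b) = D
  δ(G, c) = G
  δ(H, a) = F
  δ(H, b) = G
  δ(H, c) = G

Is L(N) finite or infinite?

infinite

State A is reachable from the start and can reach an accepting state, and it lies on the cycle A → C → A.
Traversing that cycle any number of times yields accepted strings of unbounded length, so the language is infinite.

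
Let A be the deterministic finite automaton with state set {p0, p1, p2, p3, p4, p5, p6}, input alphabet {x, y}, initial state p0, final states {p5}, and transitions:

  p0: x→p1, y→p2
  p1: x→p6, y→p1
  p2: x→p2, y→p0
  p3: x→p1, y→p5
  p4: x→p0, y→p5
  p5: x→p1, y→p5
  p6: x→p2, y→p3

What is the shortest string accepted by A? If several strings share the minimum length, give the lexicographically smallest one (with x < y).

A breadth-first search from p0 reaches an accepting state first via the path p0 → p1 → p6 → p3 → p5 on input xxyy.
No string of length < 4 is accepted (BFS exhausts all shorter strings without reaching an accepting state), and xxyy is the lexicographically least accepting string of length 4.

xxyy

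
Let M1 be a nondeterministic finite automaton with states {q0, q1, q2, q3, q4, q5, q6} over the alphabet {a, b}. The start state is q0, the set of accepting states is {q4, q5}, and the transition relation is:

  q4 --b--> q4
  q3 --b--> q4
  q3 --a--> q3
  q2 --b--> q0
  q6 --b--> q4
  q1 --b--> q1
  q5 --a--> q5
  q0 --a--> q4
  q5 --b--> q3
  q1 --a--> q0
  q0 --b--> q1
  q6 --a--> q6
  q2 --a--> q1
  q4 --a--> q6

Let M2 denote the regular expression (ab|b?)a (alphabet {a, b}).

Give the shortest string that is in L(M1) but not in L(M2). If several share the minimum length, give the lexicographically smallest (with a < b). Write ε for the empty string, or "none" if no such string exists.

ab

The string ab is accepted by M1 but not by M2.
No shorter string lies in the difference, and ab is the lexicographically first length-2 string in L(M1) \ L(M2).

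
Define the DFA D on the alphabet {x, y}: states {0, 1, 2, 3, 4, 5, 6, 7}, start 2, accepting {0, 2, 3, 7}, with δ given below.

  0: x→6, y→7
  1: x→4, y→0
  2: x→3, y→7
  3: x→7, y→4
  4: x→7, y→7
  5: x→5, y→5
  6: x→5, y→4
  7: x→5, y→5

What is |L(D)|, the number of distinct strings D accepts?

The useful subgraph on states {2, 3, 4, 7} is acyclic, so L(D) is finite; the longest accepting path visits 4 useful states, giving maximum string length 3.
Counting accepting paths from 2 by length: 1 of length 0, 2 of length 1, 1 of length 2, 2 of length 3. Total 6.

6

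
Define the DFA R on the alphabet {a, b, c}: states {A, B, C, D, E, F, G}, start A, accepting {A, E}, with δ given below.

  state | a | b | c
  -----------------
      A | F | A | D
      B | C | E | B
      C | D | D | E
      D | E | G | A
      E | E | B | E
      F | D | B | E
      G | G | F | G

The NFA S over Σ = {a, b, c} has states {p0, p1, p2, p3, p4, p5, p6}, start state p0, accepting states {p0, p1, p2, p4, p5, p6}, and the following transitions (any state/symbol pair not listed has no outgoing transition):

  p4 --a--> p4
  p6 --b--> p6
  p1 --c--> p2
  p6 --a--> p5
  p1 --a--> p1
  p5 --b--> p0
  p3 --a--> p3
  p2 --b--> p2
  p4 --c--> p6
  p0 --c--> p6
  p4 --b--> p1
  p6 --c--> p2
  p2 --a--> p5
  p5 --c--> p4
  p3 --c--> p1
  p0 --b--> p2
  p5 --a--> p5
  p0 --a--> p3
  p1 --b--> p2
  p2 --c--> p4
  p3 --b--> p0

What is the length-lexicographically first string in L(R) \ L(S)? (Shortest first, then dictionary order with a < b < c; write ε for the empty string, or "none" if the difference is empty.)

The string aaa is accepted by R but not by S.
No shorter string lies in the difference, and aaa is the lexicographically first length-3 string in L(R) \ L(S).

aaa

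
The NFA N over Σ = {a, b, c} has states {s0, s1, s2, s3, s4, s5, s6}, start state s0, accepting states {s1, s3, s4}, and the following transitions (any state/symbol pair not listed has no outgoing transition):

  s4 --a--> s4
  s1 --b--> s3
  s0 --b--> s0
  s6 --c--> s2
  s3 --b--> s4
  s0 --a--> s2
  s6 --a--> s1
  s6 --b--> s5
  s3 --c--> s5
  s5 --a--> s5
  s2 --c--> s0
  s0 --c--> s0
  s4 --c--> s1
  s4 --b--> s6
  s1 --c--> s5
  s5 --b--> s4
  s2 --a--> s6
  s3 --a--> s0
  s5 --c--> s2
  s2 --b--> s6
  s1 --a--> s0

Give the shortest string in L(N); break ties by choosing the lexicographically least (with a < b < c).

A breadth-first search from s0 reaches an accepting state first via the path s0 → s2 → s6 → s1 on input aaa.
No string of length < 3 is accepted (BFS exhausts all shorter strings without reaching an accepting state), and aaa is the lexicographically least accepting string of length 3.

aaa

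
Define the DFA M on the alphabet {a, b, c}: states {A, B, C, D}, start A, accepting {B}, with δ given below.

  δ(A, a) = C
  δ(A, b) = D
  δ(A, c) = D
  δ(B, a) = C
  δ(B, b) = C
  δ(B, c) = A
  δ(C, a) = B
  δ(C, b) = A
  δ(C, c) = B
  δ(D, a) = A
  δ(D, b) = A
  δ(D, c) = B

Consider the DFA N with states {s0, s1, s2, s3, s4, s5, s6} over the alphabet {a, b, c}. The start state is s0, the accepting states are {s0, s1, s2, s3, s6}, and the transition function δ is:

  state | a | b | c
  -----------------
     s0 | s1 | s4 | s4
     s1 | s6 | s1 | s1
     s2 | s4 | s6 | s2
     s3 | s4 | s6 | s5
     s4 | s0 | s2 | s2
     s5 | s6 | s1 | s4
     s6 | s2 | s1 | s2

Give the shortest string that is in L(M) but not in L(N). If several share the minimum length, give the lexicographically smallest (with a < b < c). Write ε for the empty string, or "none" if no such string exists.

The string aaaa is accepted by M but not by N.
No shorter string lies in the difference, and aaaa is the lexicographically first length-4 string in L(M) \ L(N).

aaaa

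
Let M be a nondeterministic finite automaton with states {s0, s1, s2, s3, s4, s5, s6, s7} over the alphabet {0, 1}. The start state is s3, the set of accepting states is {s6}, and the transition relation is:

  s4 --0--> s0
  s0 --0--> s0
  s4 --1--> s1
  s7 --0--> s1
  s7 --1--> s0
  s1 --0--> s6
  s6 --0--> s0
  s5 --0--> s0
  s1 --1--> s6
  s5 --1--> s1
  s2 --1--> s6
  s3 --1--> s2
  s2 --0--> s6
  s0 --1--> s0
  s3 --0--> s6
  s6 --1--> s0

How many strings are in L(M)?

The useful subgraph on states {s2, s3, s6} is acyclic, so L(M) is finite; the longest accepting path visits 3 useful states, giving maximum string length 2.
Counting accepting paths from s3 by length: 1 of length 1, 2 of length 2. Total 3.

3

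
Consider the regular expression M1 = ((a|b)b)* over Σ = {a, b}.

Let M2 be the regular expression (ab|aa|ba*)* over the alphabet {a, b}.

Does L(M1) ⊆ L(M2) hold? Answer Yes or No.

Converting the expression M1 to a DFA (subset construction, then merging equivalent states) gives the minimal DFA with states {r0, r1, r2}, start state r0, accepting states {r0} and transitions r0: a→r1, b→r1; r1: a→r2, b→r0; r2: a→r2, b→r2.
Converting the expression M2 to a DFA (subset construction, then merging equivalent states) gives the minimal DFA with states {t0, t1, t2}, start state t0, accepting states {t0, t2} and transitions t0: a→t1, b→t2; t1: a→t0, b→t0; t2: a→t2, b→t2.
Exploring the product automaton M1 × M2 from the start pair (r0, t0), following both machines on each input symbol, reaches 7 state pairs: (r0, t0), (r1, t1), (r1, t2), (r2, t0), (r2, t2), (r0, t2), (r2, t1).
M1 accepts in {r0} and M2 accepts in {t0, t2}. The reachable pairs whose M1-component is accepting are (r0, t0), (r0, t2); in each of them the M2-component is accepting too, so the product for L(M1) \ L(M2) (M1-component accepting, M2-component rejecting) has no reachable accepting pair and the difference is empty.
Hence every string in L(M1) is also in L(M2).

Yes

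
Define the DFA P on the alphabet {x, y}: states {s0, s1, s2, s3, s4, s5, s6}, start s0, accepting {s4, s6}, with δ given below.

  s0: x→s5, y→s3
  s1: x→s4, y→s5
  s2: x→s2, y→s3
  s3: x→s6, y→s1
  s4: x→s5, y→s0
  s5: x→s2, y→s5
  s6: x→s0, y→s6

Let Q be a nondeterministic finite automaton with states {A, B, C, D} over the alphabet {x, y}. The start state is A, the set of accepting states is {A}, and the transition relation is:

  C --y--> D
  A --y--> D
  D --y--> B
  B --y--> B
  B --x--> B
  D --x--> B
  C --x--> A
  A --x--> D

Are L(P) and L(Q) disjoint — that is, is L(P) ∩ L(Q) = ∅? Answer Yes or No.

Yes

Exploring the product automaton P × Q from the start pair (s0, A), following both machines on each input symbol, reaches 10 state pairs: (s0, A), (s5, D), (s3, D), (s2, B), (s5, B), (s6, B), (s1, B), (s3, B), (s0, B), (s4, B).
P accepts in {s4, s6} and Q accepts in {A}; no reachable pair has both components accepting, so no string drives both machines to acceptance simultaneously and L(P) ∩ L(Q) = ∅.
So no string is accepted by both, and the intersection is empty.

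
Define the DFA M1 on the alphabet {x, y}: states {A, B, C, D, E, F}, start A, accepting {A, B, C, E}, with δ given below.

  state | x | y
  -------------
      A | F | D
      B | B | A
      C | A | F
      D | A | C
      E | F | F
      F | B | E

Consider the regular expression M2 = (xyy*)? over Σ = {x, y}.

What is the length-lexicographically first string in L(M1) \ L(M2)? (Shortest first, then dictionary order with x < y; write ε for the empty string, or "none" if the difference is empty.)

The string xx is accepted by M1 but not by M2.
No shorter string lies in the difference, and xx is the lexicographically first length-2 string in L(M1) \ L(M2).

xx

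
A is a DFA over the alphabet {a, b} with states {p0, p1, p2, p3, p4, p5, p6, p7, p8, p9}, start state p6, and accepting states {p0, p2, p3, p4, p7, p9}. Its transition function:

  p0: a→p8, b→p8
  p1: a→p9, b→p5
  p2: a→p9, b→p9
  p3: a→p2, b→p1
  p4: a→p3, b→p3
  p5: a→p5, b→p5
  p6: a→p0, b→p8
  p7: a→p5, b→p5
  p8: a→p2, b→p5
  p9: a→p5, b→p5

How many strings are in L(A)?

10

The useful subgraph on states {p0, p2, p6, p8, p9} is acyclic, so L(A) is finite; the longest accepting path visits 5 useful states, giving maximum string length 4.
Counting accepting paths from p6 by length: 1 of length 1, 1 of length 2, 4 of length 3, 4 of length 4. Total 10.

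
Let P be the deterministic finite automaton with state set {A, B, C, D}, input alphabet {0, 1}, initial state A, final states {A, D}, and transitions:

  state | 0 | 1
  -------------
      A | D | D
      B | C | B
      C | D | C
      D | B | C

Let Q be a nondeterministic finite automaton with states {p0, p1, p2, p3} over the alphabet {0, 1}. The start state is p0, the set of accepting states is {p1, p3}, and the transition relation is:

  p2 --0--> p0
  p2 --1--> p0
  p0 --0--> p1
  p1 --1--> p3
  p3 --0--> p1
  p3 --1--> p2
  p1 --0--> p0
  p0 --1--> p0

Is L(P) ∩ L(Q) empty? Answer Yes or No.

No

The string 0 is accepted by both P and Q.
Hence L(P) ∩ L(Q) ≠ ∅.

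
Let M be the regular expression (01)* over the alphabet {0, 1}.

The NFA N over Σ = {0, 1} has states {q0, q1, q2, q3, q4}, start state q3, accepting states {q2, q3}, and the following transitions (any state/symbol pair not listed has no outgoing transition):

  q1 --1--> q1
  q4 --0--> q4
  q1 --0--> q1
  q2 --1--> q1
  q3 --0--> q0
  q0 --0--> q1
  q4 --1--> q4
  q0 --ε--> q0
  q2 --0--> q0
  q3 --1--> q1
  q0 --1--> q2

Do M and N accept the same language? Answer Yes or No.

Converting the expression M to a DFA (subset construction, then merging equivalent states) gives the minimal DFA with states {m0, m1, m2}, start state m0, accepting states {m0} and transitions m0: 0→m1, 1→m2; m1: 0→m2, 1→m0; m2: 0→m2, 1→m2.
Exploring the product automaton M × N from the start pair (m0, q3), following both machines on each input symbol, reaches 4 state pairs: (m0, q3), (m1, q0), (m2, q1), (m0, q2).
M accepts in {m0} and N accepts in {q2, q3}. In every reachable pair the two components are either both accepting — (m0, q3), (m0, q2) — or both non-accepting, so no string is accepted by exactly one of the machines: L(M) \ L(N) and L(N) \ L(M) are both empty.
Hence every string is accepted by M iff it is accepted by N, and the two languages coincide.

Yes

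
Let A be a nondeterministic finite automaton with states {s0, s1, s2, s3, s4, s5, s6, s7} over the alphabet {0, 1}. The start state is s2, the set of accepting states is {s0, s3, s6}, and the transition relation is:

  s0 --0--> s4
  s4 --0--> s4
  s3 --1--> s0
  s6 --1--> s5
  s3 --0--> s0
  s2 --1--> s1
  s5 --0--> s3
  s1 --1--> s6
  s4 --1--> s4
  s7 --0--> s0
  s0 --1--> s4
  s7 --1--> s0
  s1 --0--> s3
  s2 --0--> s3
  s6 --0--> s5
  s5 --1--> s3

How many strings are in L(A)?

The useful subgraph on states {s0, s1, s2, s3, s5, s6} is acyclic, so L(A) is finite; the longest accepting path visits 6 useful states, giving maximum string length 5.
Counting accepting paths from s2 by length: 1 of length 1, 4 of length 2, 2 of length 3, 4 of length 4, 8 of length 5. Total 19.

19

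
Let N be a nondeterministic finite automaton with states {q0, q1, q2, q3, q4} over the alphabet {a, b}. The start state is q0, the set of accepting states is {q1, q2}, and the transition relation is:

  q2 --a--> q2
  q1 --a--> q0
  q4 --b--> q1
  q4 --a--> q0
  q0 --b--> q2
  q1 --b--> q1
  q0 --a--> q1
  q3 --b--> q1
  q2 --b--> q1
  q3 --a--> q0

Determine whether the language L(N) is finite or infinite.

State q0 is reachable from the start and can reach an accepting state, and it lies on the cycle q0 → q1 → q0.
Traversing that cycle any number of times yields accepted strings of unbounded length, so the language is infinite.

infinite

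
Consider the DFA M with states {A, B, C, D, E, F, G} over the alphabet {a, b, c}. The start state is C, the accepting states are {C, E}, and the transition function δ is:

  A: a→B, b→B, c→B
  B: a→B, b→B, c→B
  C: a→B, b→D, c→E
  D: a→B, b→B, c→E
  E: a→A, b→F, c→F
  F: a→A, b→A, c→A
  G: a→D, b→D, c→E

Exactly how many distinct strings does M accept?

3

The useful subgraph on states {C, D, E} is acyclic, so L(M) is finite; the longest accepting path visits 3 useful states, giving maximum string length 2.
Counting accepting paths from C by length: 1 of length 0, 1 of length 1, 1 of length 2. Total 3.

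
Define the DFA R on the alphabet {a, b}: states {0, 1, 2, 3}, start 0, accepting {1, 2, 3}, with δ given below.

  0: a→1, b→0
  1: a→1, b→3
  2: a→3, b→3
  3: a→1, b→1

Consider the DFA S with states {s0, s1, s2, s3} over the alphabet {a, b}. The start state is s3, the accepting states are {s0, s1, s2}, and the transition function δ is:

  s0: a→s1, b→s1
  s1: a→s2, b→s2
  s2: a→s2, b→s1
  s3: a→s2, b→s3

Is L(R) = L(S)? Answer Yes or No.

Exploring the product automaton R × S from the start pair (0, s3), following both machines on each input symbol, reaches 3 state pairs: (0, s3), (1, s2), (3, s1).
R accepts in {1, 2, 3} and S accepts in {s0, s1, s2}. In every reachable pair the two components are either both accepting — (1, s2), (3, s1) — or both non-accepting, so no string is accepted by exactly one of the machines: L(R) \ L(S) and L(S) \ L(R) are both empty.
Hence every string is accepted by R iff it is accepted by S, and the two languages coincide.

Yes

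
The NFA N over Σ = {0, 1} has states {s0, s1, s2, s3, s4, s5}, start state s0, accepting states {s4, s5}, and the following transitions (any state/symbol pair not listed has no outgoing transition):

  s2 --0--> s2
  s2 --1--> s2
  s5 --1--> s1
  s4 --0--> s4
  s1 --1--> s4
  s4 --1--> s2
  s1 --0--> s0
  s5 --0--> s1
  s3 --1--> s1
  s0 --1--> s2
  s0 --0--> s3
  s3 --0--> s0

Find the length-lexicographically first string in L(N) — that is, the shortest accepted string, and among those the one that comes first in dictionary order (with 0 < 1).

011

A breadth-first search from s0 reaches an accepting state first via the path s0 → s3 → s1 → s4 on input 011.
No string of length < 3 is accepted (BFS exhausts all shorter strings without reaching an accepting state), and 011 is the lexicographically least accepting string of length 3.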